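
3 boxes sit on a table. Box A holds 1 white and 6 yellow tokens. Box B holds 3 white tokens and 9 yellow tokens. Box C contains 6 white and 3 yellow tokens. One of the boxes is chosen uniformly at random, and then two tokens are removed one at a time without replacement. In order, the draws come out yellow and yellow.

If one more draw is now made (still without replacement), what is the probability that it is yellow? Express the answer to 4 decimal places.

0.7186

The likelihood of the observed sequence under each hypothesis: P(data | box A) = (6/7)(5/6) = 0.71429; P(data | box B) = (9/12)(8/11) = 0.54545; P(data | box C) = (3/9)(2/8) = 0.083333.
Weighting by the prior gives 1/3 · 0.71429 = 0.2381, 1/3 · 0.54545 = 0.18182, 1/3 · 0.083333 = 0.027778; these sum to 0.44769.
Normalising, the posterior is P(box A | data) = 0.53183, P(box B | data) = 0.40612, P(box C | data) = 0.062047.
Averaging over the posterior, P(yellow next | data) = (4/5)(0.53183) + (7/10)(0.40612) + (1/7)(0.062047) = 0.71861.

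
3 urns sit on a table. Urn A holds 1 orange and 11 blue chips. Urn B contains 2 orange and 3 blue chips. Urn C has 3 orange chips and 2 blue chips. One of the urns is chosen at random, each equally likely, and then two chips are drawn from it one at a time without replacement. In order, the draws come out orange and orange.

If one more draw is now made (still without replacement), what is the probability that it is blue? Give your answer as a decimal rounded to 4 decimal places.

0.7500

For each hypothesis, P(data | H) works out to: P(data | urn A) = (1/12)(0/11) = 0; P(data | urn B) = (2/5)(1/4) = 1/10; P(data | urn C) = (3/5)(2/4) = 3/10.
Multiplying each by its prior: 1/3 · 0 = 0, 1/3 · 1/10 = 1/30, 1/3 · 3/10 = 1/10; these sum to 2/15.
Dividing through by the total gives posterior P(urn A | data) = 0, P(urn B | data) = 1/4, P(urn C | data) = 3/4.
Averaging over the posterior, P(blue next | data) = (1)(1/4) + (2/3)(3/4) = 3/4.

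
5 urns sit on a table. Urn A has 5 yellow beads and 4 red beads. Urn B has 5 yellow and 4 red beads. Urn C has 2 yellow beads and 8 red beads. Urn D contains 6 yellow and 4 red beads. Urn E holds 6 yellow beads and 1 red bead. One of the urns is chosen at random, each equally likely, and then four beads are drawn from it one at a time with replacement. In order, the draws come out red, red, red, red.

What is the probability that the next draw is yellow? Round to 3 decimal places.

0.274

For each hypothesis, P(data | H) works out to: P(data | urn A) = (4/9)(4/9)(4/9)(4/9) = 0.039018; P(data | urn B) = (4/9)(4/9)(4/9)(4/9) = 0.039018; P(data | urn C) = (8/10)(8/10)(8/10)(8/10) = 0.4096; P(data | urn D) = (4/10)(4/10)(4/10)(4/10) = 0.0256; P(data | urn E) = (1/7)(1/7)(1/7)(1/7) = 0.00041649.
Multiplying each by its prior: 1/5 · 0.039018 = 0.0078037, 1/5 · 0.039018 = 0.0078037, 1/5 · 0.4096 = 0.08192, 1/5 · 0.0256 = 0.00512, 1/5 · 0.00041649 = 8.3299e-05; these sum to 0.10273.
Dividing through by the total gives posterior P(urn A | data) = 0.075963, P(urn B | data) = 0.075963, P(urn C | data) = 0.79742, P(urn D | data) = 0.049839, P(urn E | data) = 0.00081084.
So P(yellow next | data) = Σ P(yellow next | H) P(H | data) = (5/9)(0.075963) + (5/9)(0.075963) + (1/5)(0.79742) + (3/5)(0.049839) + (6/7)(0.00081084) = 0.27449.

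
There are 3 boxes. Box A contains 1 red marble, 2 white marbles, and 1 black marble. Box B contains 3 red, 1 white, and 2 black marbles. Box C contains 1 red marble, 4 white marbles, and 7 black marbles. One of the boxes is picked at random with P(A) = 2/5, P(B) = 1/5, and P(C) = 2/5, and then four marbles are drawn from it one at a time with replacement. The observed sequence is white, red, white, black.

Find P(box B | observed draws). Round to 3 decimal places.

For each hypothesis, P(data | H) works out to: P(data | box A) = (2/4)(1/4)(2/4)(1/4) = 0.015625; P(data | box B) = (1/6)(3/6)(1/6)(2/6) = 0.0046296; P(data | box C) = (4/12)(1/12)(4/12)(7/12) = 0.0054012.
Multiplying each by its prior: 2/5 · 0.015625 = 0.00625, 1/5 · 0.0046296 = 0.00092593, 2/5 · 0.0054012 = 0.0021605; summing to 0.0093364.
Hence P(box B | data) = (0.00092593) / (0.0093364) = 0.099174.

0.099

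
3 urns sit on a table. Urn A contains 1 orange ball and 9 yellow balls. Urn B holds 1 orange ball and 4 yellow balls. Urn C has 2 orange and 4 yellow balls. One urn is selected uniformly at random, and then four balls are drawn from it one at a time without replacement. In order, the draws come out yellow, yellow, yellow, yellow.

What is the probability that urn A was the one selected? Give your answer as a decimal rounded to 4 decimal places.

Under each hypothesis, the probability of the observed sequence is: P(data | urn A) = (9/10)(8/9)(7/8)(6/7) = 3/5; P(data | urn B) = (4/5)(3/4)(2/3)(1/2) = 1/5; P(data | urn C) = (4/6)(3/5)(2/4)(1/3) = 1/15.
Weighting by the prior gives 1/3 · 3/5 = 1/5, 1/3 · 1/5 = 1/15, 1/3 · 1/15 = 1/45; summing to 13/45.
By Bayes' rule, P(urn A | data) = (1/5) / (13/45) = 9/13.

0.6923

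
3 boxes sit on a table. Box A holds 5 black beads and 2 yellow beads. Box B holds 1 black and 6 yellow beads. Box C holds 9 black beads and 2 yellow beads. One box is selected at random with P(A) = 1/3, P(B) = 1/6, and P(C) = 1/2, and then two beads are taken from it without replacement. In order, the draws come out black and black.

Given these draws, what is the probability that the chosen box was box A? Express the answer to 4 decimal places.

The likelihood of the observed sequence under each hypothesis: P(data | box A) = (5/7)(4/6) = 0.47619; P(data | box B) = (1/7)(0/6) = 0; P(data | box C) = (9/11)(8/10) = 0.65455.
Weighting by the prior gives 1/3 · 0.47619 = 0.15873, 1/6 · 0 = 0, 1/2 · 0.65455 = 0.32727; these sum to 0.486.
By Bayes' rule, P(box A | data) = (0.15873) / (0.486) = 0.3266.

0.3266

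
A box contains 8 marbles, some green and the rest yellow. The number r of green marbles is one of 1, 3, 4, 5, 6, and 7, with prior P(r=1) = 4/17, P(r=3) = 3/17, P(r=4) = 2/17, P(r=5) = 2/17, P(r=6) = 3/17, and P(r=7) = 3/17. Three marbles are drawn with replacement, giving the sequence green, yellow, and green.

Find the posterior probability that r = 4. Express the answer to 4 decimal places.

The likelihood of the observed sequence under each hypothesis: P(data | r = 1) = (1/8)(7/8)(1/8) = 0.013672; P(data | r = 3) = (3/8)(5/8)(3/8) = 0.087891; P(data | r = 4) = (4/8)(4/8)(4/8) = 0.125; P(data | r = 5) = (5/8)(3/8)(5/8) = 0.14648; P(data | r = 6) = (6/8)(2/8)(6/8) = 0.14062; P(data | r = 7) = (7/8)(1/8)(7/8) = 0.095703.
Weighting by the prior gives 4/17 · 0.013672 = 0.0032169, 3/17 · 0.087891 = 0.01551, 2/17 · 0.125 = 0.014706, 2/17 · 0.14648 = 0.017233, 3/17 · 0.14062 = 0.024816, 3/17 · 0.095703 = 0.016889; these sum to 0.092371.
Hence P(r = 4 | data) = (0.014706) / (0.092371) = 0.1592.

0.1592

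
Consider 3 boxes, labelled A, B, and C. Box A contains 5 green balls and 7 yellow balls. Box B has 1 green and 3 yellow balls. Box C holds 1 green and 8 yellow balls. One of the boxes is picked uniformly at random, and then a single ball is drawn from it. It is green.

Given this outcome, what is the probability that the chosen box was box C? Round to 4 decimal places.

For each hypothesis, P(data | H) works out to: P(data | box A) = (5/12) = 5/12; P(data | box B) = (1/4) = 1/4; P(data | box C) = (1/9) = 1/9.
Multiplying each by its prior: 1/3 · 5/12 = 5/36, 1/3 · 1/4 = 1/12, 1/3 · 1/9 = 1/27; with total 7/27.
Therefore the posterior P(box C | data) = (1/27) / (7/27) = 1/7.

0.1429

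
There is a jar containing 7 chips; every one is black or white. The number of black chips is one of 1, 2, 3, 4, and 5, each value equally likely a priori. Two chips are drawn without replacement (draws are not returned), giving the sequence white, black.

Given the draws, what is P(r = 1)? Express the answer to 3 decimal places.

Compute the likelihood of the observed sequence for each case: P(data | r = 1) = (6/7)(1/6) = 1/7; P(data | r = 2) = (5/7)(2/6) = 5/21; P(data | r = 3) = (4/7)(3/6) = 2/7; P(data | r = 4) = (3/7)(4/6) = 2/7; P(data | r = 5) = (2/7)(5/6) = 5/21.
Weighting by the prior gives 1/5 · 1/7 = 1/35, 1/5 · 5/21 = 1/21, 1/5 · 2/7 = 2/35, 1/5 · 2/7 = 2/35, 1/5 · 5/21 = 1/21; these sum to 5/21.
By Bayes' rule, P(r = 1 | data) = (1/35) / (5/21) = 3/25.

0.120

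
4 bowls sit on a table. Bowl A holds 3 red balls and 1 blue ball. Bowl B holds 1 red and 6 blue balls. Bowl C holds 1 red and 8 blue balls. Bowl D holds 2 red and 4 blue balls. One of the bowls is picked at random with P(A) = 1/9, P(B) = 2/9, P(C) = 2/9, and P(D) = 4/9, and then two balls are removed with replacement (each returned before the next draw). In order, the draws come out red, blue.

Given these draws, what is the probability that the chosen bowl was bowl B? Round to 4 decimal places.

The likelihood of the observed sequence under each hypothesis: P(data | bowl A) = (3/4)(1/4) = 0.1875; P(data | bowl B) = (1/7)(6/7) = 0.12245; P(data | bowl C) = (1/9)(8/9) = 0.098765; P(data | bowl D) = (2/6)(4/6) = 0.22222.
Weighting by the prior gives 1/9 · 0.1875 = 0.020833, 2/9 · 0.12245 = 0.027211, 2/9 · 0.098765 = 0.021948, 4/9 · 0.22222 = 0.098765; with total 0.16876.
Therefore the posterior P(bowl B | data) = (0.027211) / (0.16876) = 0.16124.

0.1612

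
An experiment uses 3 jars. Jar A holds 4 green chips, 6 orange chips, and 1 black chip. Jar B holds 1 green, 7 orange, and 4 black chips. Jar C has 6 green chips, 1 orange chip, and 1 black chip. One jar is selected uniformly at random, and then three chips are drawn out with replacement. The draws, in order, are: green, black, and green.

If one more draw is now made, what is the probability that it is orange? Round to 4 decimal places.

For each hypothesis, P(data | H) works out to: P(data | jar A) = (4/11)(1/11)(4/11) = 0.012021; P(data | jar B) = (1/12)(4/12)(1/12) = 0.0023148; P(data | jar C) = (6/8)(1/8)(6/8) = 0.070312.
The prior-weighted likelihoods are 1/3 · 0.012021 = 0.004007, 1/3 · 0.0023148 = 0.0007716, 1/3 · 0.070312 = 0.023438; these sum to 0.028216.
Normalising, the posterior is P(jar A | data) = 0.14201, P(jar B | data) = 0.027346, P(jar C | data) = 0.83064.
Averaging over the posterior, P(orange next | data) = (6/11)(0.14201) + (7/12)(0.027346) + (1/8)(0.83064) = 0.19724.

0.1972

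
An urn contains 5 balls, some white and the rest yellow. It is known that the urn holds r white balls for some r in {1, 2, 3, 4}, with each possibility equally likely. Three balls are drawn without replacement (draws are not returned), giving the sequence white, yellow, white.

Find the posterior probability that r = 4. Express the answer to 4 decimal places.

Compute the likelihood of the observed sequence for each case: P(data | r = 1) = (1/5)(4/4)(0/3) = 0; P(data | r = 2) = (2/5)(3/4)(1/3) = 1/10; P(data | r = 3) = (3/5)(2/4)(2/3) = 1/5; P(data | r = 4) = (4/5)(1/4)(3/3) = 1/5.
The prior-weighted likelihoods are 1/4 · 0 = 0, 1/4 · 1/10 = 1/40, 1/4 · 1/5 = 1/20, 1/4 · 1/5 = 1/20; these sum to 1/8.
Hence P(r = 4 | data) = (1/20) / (1/8) = 2/5.

0.4000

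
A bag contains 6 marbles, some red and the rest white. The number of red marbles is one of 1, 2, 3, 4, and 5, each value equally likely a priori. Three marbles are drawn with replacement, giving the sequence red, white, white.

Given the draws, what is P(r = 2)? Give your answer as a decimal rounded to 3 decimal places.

0.305

Under each hypothesis, the probability of the observed sequence is: P(data | r = 1) = (1/6)(5/6)(5/6) = 25/216; P(data | r = 2) = (2/6)(4/6)(4/6) = 4/27; P(data | r = 3) = (3/6)(3/6)(3/6) = 1/8; P(data | r = 4) = (4/6)(2/6)(2/6) = 2/27; P(data | r = 5) = (5/6)(1/6)(1/6) = 5/216.
Multiplying each by its prior: 1/5 · 25/216 = 5/216, 1/5 · 4/27 = 4/135, 1/5 · 1/8 = 1/40, 1/5 · 2/27 = 2/135, 1/5 · 5/216 = 1/216; these sum to 7/72.
By Bayes' rule, P(r = 2 | data) = (4/135) / (7/72) = 32/105.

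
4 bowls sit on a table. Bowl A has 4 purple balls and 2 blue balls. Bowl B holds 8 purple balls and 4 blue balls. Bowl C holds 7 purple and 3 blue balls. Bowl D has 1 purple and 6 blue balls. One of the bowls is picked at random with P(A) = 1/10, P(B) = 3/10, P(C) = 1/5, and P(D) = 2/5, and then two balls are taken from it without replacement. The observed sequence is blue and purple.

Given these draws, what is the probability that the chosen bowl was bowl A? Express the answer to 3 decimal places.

0.131

For each hypothesis, P(data | H) works out to: P(data | bowl A) = (2/6)(4/5) = 0.26667; P(data | bowl B) = (4/12)(8/11) = 0.24242; P(data | bowl C) = (3/10)(7/9) = 0.23333; P(data | bowl D) = (6/7)(1/6) = 0.14286.
Multiplying each by its prior: 1/10 · 0.26667 = 0.026667, 3/10 · 0.24242 = 0.072727, 1/5 · 0.23333 = 0.046667, 2/5 · 0.14286 = 0.057143; with total 0.2032.
By Bayes' rule, P(bowl A | data) = (0.026667) / (0.2032) = 0.13123.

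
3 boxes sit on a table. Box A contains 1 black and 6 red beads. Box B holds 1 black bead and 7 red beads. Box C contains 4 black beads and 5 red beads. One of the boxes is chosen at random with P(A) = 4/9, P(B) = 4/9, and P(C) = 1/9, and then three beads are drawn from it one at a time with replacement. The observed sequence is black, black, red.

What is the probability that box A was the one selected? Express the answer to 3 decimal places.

0.299

Compute the likelihood of the observed sequence for each case: P(data | box A) = (1/7)(1/7)(6/7) = 0.017493; P(data | box B) = (1/8)(1/8)(7/8) = 0.013672; P(data | box C) = (4/9)(4/9)(5/9) = 0.10974.
Weighting by the prior gives 4/9 · 0.017493 = 0.0077745, 4/9 · 0.013672 = 0.0060764, 1/9 · 0.10974 = 0.012193; summing to 0.026044.
By Bayes' rule, P(box A | data) = (0.0077745) / (0.026044) = 0.29851.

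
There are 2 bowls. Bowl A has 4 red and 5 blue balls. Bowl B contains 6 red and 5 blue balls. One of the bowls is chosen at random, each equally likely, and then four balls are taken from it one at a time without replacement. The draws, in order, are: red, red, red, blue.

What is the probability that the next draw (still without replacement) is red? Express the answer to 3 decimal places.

For each hypothesis, P(data | H) works out to: P(data | bowl A) = (4/9)(3/8)(2/7)(5/6) = 5/126; P(data | bowl B) = (6/11)(5/10)(4/9)(5/8) = 5/66.
The prior-weighted likelihoods are 1/2 · 5/126 = 5/252, 1/2 · 5/66 = 5/132; these sum to 40/693.
Normalising, the posterior is P(bowl A | data) = 11/32, P(bowl B | data) = 21/32.
The predictive probability is P(red next | data) = (1/5)(11/32) + (3/7)(21/32) = 7/20.

0.350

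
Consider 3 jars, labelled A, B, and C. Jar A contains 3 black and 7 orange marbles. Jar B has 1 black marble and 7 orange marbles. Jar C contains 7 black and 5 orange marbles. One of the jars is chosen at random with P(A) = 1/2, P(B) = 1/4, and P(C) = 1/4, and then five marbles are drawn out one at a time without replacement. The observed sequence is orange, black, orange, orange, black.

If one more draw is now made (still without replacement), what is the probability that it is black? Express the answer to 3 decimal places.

For each hypothesis, P(data | H) works out to: P(data | jar A) = (7/10)(3/9)(6/8)(5/7)(2/6) = 0.041667; P(data | jar B) = (7/8)(1/7)(6/6)(5/5)(0/4) = 0; P(data | jar C) = (5/12)(7/11)(4/10)(3/9)(6/8) = 0.026515.
Weighting by the prior gives 1/2 · 0.041667 = 0.020833, 1/4 · 0 = 0, 1/4 · 0.026515 = 0.0066288; these sum to 0.027462.
Dividing through by the total gives posterior P(jar A | data) = 0.75862, P(jar B | data) = 0, P(jar C | data) = 0.24138.
Averaging over the posterior, P(black next | data) = (1/5)(0.75862) + (5/7)(0.24138) = 0.32414.

0.324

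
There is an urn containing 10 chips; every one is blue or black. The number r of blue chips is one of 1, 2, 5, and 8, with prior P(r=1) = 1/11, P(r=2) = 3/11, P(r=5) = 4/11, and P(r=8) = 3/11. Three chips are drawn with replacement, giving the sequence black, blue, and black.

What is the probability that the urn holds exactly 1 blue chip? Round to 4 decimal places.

The likelihood of the observed sequence under each hypothesis: P(data | r = 1) = (9/10)(1/10)(9/10) = 0.081; P(data | r = 2) = (8/10)(2/10)(8/10) = 0.128; P(data | r = 5) = (5/10)(5/10)(5/10) = 0.125; P(data | r = 8) = (2/10)(8/10)(2/10) = 0.032.
Multiplying each by its prior: 1/11 · 0.081 = 0.0073636, 3/11 · 0.128 = 0.034909, 4/11 · 0.125 = 0.045455, 3/11 · 0.032 = 0.0087273; summing to 0.096455.
Hence P(r = 1 | data) = (0.0073636) / (0.096455) = 0.076343.

0.0763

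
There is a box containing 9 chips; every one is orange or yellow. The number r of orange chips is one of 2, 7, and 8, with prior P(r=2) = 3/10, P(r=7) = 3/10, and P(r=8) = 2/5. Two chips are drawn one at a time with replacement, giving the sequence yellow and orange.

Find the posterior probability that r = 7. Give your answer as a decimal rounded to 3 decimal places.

0.362

The likelihood of the observed sequence under each hypothesis: P(data | r = 2) = (7/9)(2/9) = 14/81; P(data | r = 7) = (2/9)(7/9) = 14/81; P(data | r = 8) = (1/9)(8/9) = 8/81.
The prior-weighted likelihoods are 3/10 · 14/81 = 7/135, 3/10 · 14/81 = 7/135, 2/5 · 8/81 = 16/405; with total 58/405.
Therefore the posterior P(r = 7 | data) = (7/135) / (58/405) = 21/58.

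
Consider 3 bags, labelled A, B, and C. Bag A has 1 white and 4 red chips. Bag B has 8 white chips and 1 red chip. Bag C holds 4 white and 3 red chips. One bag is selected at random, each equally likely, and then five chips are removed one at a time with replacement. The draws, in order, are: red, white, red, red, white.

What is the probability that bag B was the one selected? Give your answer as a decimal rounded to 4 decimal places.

The likelihood of the observed sequence under each hypothesis: P(data | bag A) = (4/5)(1/5)(4/5)(4/5)(1/5) = 0.02048; P(data | bag B) = (1/9)(8/9)(1/9)(1/9)(8/9) = 0.0010838; P(data | bag C) = (3/7)(4/7)(3/7)(3/7)(4/7) = 0.025704.
Multiplying each by its prior: 1/3 · 0.02048 = 0.0068267, 1/3 · 0.0010838 = 0.00036128, 1/3 · 0.025704 = 0.0085679; these sum to 0.015756.
Therefore the posterior P(bag B | data) = (0.00036128) / (0.015756) = 0.02293.

0.0229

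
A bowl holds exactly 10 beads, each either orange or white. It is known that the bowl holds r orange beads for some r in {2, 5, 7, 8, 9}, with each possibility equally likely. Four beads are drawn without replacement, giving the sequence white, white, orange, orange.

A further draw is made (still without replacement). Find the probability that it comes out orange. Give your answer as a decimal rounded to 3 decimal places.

For each hypothesis, P(data | H) works out to: P(data | r = 2) = (8/10)(7/9)(2/8)(1/7) = 0.022222; P(data | r = 5) = (5/10)(4/9)(5/8)(4/7) = 0.079365; P(data | r = 7) = (3/10)(2/9)(7/8)(6/7) = 0.05; P(data | r = 8) = (2/10)(1/9)(8/8)(7/7) = 0.022222; P(data | r = 9) = (1/10)(0/9) = 0.
The prior-weighted likelihoods are 1/5 · 0.022222 = 0.0044444, 1/5 · 0.079365 = 0.015873, 1/5 · 0.05 = 0.01, 1/5 · 0.022222 = 0.0044444, 1/5 · 0 = 0; these sum to 0.034762.
The posterior is then P(r = 2 | data) = 0.12785, P(r = 5 | data) = 0.45662, P(r = 7 | data) = 0.28767, P(r = 8 | data) = 0.12785, P(r = 9 | data) = 0.
So P(orange next | data) = Σ P(orange next | H) P(H | data) = (0)(0.12785) + (1/2)(0.45662) + (5/6)(0.28767) + (1)(0.12785) = 0.59589.

0.596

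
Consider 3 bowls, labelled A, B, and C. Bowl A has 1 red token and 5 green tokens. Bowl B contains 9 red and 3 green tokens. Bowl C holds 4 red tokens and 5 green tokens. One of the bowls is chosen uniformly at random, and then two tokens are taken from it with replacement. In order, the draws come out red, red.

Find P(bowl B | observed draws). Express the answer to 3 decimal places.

0.714

For each hypothesis, P(data | H) works out to: P(data | bowl A) = (1/6)(1/6) = 0.027778; P(data | bowl B) = (9/12)(9/12) = 0.5625; P(data | bowl C) = (4/9)(4/9) = 0.19753.
The prior-weighted likelihoods are 1/3 · 0.027778 = 0.0092593, 1/3 · 0.5625 = 0.1875, 1/3 · 0.19753 = 0.065844; these sum to 0.2626.
By Bayes' rule, P(bowl B | data) = (0.1875) / (0.2626) = 0.71401.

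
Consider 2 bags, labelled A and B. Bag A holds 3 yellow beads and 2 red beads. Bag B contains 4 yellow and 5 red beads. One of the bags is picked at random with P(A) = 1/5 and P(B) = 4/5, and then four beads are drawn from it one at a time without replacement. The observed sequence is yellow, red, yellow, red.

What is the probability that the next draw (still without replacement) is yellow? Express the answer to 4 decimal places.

0.5437

The likelihood of the observed sequence under each hypothesis: P(data | bag A) = (3/5)(2/4)(2/3)(1/2) = 0.1; P(data | bag B) = (4/9)(5/8)(3/7)(4/6) = 0.079365.
The prior-weighted likelihoods are 1/5 · 0.1 = 0.02, 4/5 · 0.079365 = 0.063492; with total 0.083492.
Normalising, the posterior is P(bag A | data) = 0.23954, P(bag B | data) = 0.76046.
Averaging over the posterior, P(yellow next | data) = (1)(0.23954) + (2/5)(0.76046) = 0.54373.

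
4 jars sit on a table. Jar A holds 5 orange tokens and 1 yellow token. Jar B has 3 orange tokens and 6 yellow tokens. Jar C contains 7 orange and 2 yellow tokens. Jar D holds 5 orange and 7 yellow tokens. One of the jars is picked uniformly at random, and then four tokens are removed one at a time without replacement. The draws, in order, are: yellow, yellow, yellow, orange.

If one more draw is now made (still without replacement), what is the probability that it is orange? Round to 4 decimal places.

For each hypothesis, P(data | H) works out to: P(data | jar A) = (1/6)(0/5) = 0; P(data | jar B) = (6/9)(5/8)(4/7)(3/6) = 0.11905; P(data | jar C) = (2/9)(1/8)(0/7) = 0; P(data | jar D) = (7/12)(6/11)(5/10)(5/9) = 0.088384.
Weighting by the prior gives 1/4 · 0 = 0, 1/4 · 0.11905 = 0.029762, 1/4 · 0 = 0, 1/4 · 0.088384 = 0.022096; with total 0.051858.
Normalising, the posterior is P(jar A | data) = 0, P(jar B | data) = 0.57391, P(jar C | data) = 0, P(jar D | data) = 0.42609.
Averaging over the posterior, P(orange next | data) = (2/5)(0.57391) + (1/2)(0.42609) = 0.44261.

0.4426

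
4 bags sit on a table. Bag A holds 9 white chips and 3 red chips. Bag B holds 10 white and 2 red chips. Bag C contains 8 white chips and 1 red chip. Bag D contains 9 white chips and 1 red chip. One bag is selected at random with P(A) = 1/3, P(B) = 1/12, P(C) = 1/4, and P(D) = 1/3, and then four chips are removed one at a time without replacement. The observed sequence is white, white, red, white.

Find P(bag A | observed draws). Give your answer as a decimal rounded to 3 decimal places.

Under each hypothesis, the probability of the observed sequence is: P(data | bag A) = (9/12)(8/11)(3/10)(7/9) = 7/55; P(data | bag B) = (10/12)(9/11)(2/10)(8/9) = 4/33; P(data | bag C) = (8/9)(7/8)(1/7)(6/6) = 1/9; P(data | bag D) = (9/10)(8/9)(1/8)(7/7) = 1/10.
Multiplying each by its prior: 1/3 · 7/55 = 7/165, 1/12 · 4/33 = 1/99, 1/4 · 1/9 = 1/36, 1/3 · 1/10 = 1/30; with total 5/44.
So P(bag A | data) = (7/165) / (5/44) = 28/75.

0.373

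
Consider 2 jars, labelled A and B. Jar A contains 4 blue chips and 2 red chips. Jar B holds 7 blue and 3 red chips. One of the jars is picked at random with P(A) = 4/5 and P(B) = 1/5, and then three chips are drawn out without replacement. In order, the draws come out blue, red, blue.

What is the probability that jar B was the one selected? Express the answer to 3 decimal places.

0.179

The likelihood of the observed sequence under each hypothesis: P(data | jar A) = (4/6)(2/5)(3/4) = 1/5; P(data | jar B) = (7/10)(3/9)(6/8) = 7/40.
The prior-weighted likelihoods are 4/5 · 1/5 = 4/25, 1/5 · 7/40 = 7/200; with total 39/200.
So P(jar B | data) = (7/200) / (39/200) = 7/39.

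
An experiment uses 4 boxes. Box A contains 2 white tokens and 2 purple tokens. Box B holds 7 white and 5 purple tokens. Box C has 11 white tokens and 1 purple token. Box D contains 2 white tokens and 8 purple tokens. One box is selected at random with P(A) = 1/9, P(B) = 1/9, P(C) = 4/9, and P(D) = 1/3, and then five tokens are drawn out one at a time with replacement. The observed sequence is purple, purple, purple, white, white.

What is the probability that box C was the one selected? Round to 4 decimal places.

0.0163

For each hypothesis, P(data | H) works out to: P(data | box A) = (2/4)(2/4)(2/4)(2/4)(2/4) = 0.03125; P(data | box B) = (5/12)(5/12)(5/12)(7/12)(7/12) = 0.024615; P(data | box C) = (1/12)(1/12)(1/12)(11/12)(11/12) = 0.00048627; P(data | box D) = (8/10)(8/10)(8/10)(2/10)(2/10) = 0.02048.
Weighting by the prior gives 1/9 · 0.03125 = 0.0034722, 1/9 · 0.024615 = 0.002735, 4/9 · 0.00048627 = 0.00021612, 1/3 · 0.02048 = 0.0068267; with total 0.01325.
Therefore the posterior P(box C | data) = (0.00021612) / (0.01325) = 0.016311.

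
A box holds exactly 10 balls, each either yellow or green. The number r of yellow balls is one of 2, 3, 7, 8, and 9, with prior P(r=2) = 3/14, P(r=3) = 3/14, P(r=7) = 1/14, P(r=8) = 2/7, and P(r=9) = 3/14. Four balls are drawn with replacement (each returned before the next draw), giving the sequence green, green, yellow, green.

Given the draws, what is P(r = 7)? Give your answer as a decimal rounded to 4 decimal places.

0.0285

For each hypothesis, P(data | H) works out to: P(data | r = 2) = (8/10)(8/10)(2/10)(8/10) = 0.1024; P(data | r = 3) = (7/10)(7/10)(3/10)(7/10) = 0.1029; P(data | r = 7) = (3/10)(3/10)(7/10)(3/10) = 0.0189; P(data | r = 8) = (2/10)(2/10)(8/10)(2/10) = 0.0064; P(data | r = 9) = (1/10)(1/10)(9/10)(1/10) = 0.0009.
The prior-weighted likelihoods are 3/14 · 0.1024 = 0.021943, 3/14 · 0.1029 = 0.02205, 1/14 · 0.0189 = 0.00135, 2/7 · 0.0064 = 0.0018286, 3/14 · 0.0009 = 0.00019286; summing to 0.047364.
Hence P(r = 7 | data) = (0.00135) / (0.047364) = 0.028502.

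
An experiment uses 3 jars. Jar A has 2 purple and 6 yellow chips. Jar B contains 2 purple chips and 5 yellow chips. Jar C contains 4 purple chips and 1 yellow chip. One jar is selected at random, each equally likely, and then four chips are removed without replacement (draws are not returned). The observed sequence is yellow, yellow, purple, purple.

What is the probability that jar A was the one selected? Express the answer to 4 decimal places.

For each hypothesis, P(data | H) works out to: P(data | jar A) = (6/8)(5/7)(2/6)(1/5) = 1/28; P(data | jar B) = (5/7)(4/6)(2/5)(1/4) = 1/21; P(data | jar C) = (1/5)(0/4) = 0.
Multiplying each by its prior: 1/3 · 1/28 = 1/84, 1/3 · 1/21 = 1/63, 1/3 · 0 = 0; with total 1/36.
Hence P(jar A | data) = (1/84) / (1/36) = 3/7.

0.4286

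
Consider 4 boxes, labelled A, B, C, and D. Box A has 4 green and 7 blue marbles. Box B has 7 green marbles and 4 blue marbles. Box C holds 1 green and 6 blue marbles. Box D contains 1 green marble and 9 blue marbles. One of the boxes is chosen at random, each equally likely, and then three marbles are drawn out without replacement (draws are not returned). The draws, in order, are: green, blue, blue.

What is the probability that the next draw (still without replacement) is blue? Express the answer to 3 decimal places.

0.744

For each hypothesis, P(data | H) works out to: P(data | box A) = (4/11)(7/10)(6/9) = 0.1697; P(data | box B) = (7/11)(4/10)(3/9) = 0.084848; P(data | box C) = (1/7)(6/6)(5/5) = 0.14286; P(data | box D) = (1/10)(9/9)(8/8) = 0.1.
The prior-weighted likelihoods are 1/4 · 0.1697 = 0.042424, 1/4 · 0.084848 = 0.021212, 1/4 · 0.14286 = 0.035714, 1/4 · 0.1 = 0.025; with total 0.12435.
Normalising, the posterior is P(box A | data) = 0.34117, P(box B | data) = 0.17058, P(box C | data) = 0.28721, P(box D | data) = 0.20104.
So P(blue next | data) = Σ P(blue next | H) P(H | data) = (5/8)(0.34117) + (1/4)(0.17058) + (1)(0.28721) + (1)(0.20104) = 0.74413.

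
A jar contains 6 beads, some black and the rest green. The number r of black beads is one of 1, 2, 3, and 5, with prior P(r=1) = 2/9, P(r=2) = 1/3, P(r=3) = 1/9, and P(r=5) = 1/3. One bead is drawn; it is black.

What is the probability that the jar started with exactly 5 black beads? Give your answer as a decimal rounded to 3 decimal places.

For each hypothesis, P(data | H) works out to: P(data | r = 1) = (1/6) = 1/6; P(data | r = 2) = (2/6) = 1/3; P(data | r = 3) = (3/6) = 1/2; P(data | r = 5) = (5/6) = 5/6.
Weighting by the prior gives 2/9 · 1/6 = 1/27, 1/3 · 1/3 = 1/9, 1/9 · 1/2 = 1/18, 1/3 · 5/6 = 5/18; summing to 13/27.
Hence P(r = 5 | data) = (5/18) / (13/27) = 15/26.

0.577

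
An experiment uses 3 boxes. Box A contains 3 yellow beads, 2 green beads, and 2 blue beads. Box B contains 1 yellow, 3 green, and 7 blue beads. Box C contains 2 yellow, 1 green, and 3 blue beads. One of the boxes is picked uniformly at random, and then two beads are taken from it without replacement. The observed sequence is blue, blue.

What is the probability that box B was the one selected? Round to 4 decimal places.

Under each hypothesis, the probability of the observed sequence is: P(data | box A) = (2/7)(1/6) = 0.047619; P(data | box B) = (7/11)(6/10) = 0.38182; P(data | box C) = (3/6)(2/5) = 0.2.
Weighting by the prior gives 1/3 · 0.047619 = 0.015873, 1/3 · 0.38182 = 0.12727, 1/3 · 0.2 = 0.066667; these sum to 0.20981.
Hence P(box B | data) = (0.12727) / (0.20981) = 0.6066.

0.6066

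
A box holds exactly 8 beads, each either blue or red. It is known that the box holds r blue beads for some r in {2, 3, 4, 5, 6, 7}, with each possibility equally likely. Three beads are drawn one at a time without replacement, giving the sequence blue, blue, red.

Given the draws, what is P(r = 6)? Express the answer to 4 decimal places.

For each hypothesis, P(data | H) works out to: P(data | r = 2) = (2/8)(1/7)(6/6) = 1/28; P(data | r = 3) = (3/8)(2/7)(5/6) = 5/56; P(data | r = 4) = (4/8)(3/7)(4/6) = 1/7; P(data | r = 5) = (5/8)(4/7)(3/6) = 5/28; P(data | r = 6) = (6/8)(5/7)(2/6) = 5/28; P(data | r = 7) = (7/8)(6/7)(1/6) = 1/8.
Weighting by the prior gives 1/6 · 1/28 = 1/168, 1/6 · 5/56 = 5/336, 1/6 · 1/7 = 1/42, 1/6 · 5/28 = 5/168, 1/6 · 5/28 = 5/168, 1/6 · 1/8 = 1/48; summing to 1/8.
By Bayes' rule, P(r = 6 | data) = (5/168) / (1/8) = 5/21.

0.2381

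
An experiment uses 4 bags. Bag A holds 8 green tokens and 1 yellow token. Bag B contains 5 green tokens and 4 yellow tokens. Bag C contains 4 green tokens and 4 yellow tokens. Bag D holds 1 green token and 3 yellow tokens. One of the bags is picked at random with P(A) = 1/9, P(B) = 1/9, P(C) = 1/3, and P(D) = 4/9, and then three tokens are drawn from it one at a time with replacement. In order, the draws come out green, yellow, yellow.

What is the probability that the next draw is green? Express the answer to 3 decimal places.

The likelihood of the observed sequence under each hypothesis: P(data | bag A) = (8/9)(1/9)(1/9) = 0.010974; P(data | bag B) = (5/9)(4/9)(4/9) = 0.10974; P(data | bag C) = (4/8)(4/8)(4/8) = 0.125; P(data | bag D) = (1/4)(3/4)(3/4) = 0.14062.
The prior-weighted likelihoods are 1/9 · 0.010974 = 0.0012193, 1/9 · 0.10974 = 0.012193, 1/3 · 0.125 = 0.041667, 4/9 · 0.14062 = 0.0625; with total 0.11758.
The posterior is then P(bag A | data) = 0.01037, P(bag B | data) = 0.1037, P(bag C | data) = 0.35437, P(bag D | data) = 0.53156.
Averaging over the posterior, P(green next | data) = (8/9)(0.01037) + (5/9)(0.1037) + (1/2)(0.35437) + (1/4)(0.53156) = 0.37691.

0.377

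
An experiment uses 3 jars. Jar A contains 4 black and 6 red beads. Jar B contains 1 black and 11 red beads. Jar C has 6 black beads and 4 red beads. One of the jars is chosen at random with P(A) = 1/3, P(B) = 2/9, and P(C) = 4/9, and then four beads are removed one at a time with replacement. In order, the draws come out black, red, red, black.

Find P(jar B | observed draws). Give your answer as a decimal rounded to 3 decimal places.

0.028

Under each hypothesis, the probability of the observed sequence is: P(data | jar A) = (4/10)(6/10)(6/10)(4/10) = 0.0576; P(data | jar B) = (1/12)(11/12)(11/12)(1/12) = 0.0058353; P(data | jar C) = (6/10)(4/10)(4/10)(6/10) = 0.0576.
The prior-weighted likelihoods are 1/3 · 0.0576 = 0.0192, 2/9 · 0.0058353 = 0.0012967, 4/9 · 0.0576 = 0.0256; with total 0.046097.
Hence P(jar B | data) = (0.0012967) / (0.046097) = 0.028131.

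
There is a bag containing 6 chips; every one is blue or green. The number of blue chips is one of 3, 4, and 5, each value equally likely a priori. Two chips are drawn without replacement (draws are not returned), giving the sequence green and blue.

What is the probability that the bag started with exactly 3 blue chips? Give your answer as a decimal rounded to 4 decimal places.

0.4091

Under each hypothesis, the probability of the observed sequence is: P(data | r = 3) = (3/6)(3/5) = 3/10; P(data | r = 4) = (2/6)(4/5) = 4/15; P(data | r = 5) = (1/6)(5/5) = 1/6.
The prior-weighted likelihoods are 1/3 · 3/10 = 1/10, 1/3 · 4/15 = 4/45, 1/3 · 1/6 = 1/18; these sum to 11/45.
So P(r = 3 | data) = (1/10) / (11/45) = 9/22.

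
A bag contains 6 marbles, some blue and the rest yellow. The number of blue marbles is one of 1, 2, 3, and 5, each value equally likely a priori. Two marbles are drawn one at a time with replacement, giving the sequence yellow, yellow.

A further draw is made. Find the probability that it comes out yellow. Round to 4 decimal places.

0.7092

The likelihood of the observed sequence under each hypothesis: P(data | r = 1) = (5/6)(5/6) = 25/36; P(data | r = 2) = (4/6)(4/6) = 4/9; P(data | r = 3) = (3/6)(3/6) = 1/4; P(data | r = 5) = (1/6)(1/6) = 1/36.
Multiplying each by its prior: 1/4 · 25/36 = 25/144, 1/4 · 4/9 = 1/9, 1/4 · 1/4 = 1/16, 1/4 · 1/36 = 1/144; summing to 17/48.
Dividing through by the total gives posterior P(r = 1 | data) = 25/51, P(r = 2 | data) = 16/51, P(r = 3 | data) = 3/17, P(r = 5 | data) = 1/51.
The predictive probability is P(yellow next | data) = (5/6)(25/51) + (2/3)(16/51) + (1/2)(3/17) + (1/6)(1/51) = 217/306.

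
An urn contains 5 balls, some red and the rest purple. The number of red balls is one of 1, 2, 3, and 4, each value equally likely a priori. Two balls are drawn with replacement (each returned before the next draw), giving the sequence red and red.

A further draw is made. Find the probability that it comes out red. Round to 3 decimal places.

0.667

The likelihood of the observed sequence under each hypothesis: P(data | r = 1) = (1/5)(1/5) = 1/25; P(data | r = 2) = (2/5)(2/5) = 4/25; P(data | r = 3) = (3/5)(3/5) = 9/25; P(data | r = 4) = (4/5)(4/5) = 16/25.
Multiplying each by its prior: 1/4 · 1/25 = 1/100, 1/4 · 4/25 = 1/25, 1/4 · 9/25 = 9/100, 1/4 · 16/25 = 4/25; with total 3/10.
Normalising, the posterior is P(r = 1 | data) = 1/30, P(r = 2 | data) = 2/15, P(r = 3 | data) = 3/10, P(r = 4 | data) = 8/15.
The predictive probability is P(red next | data) = (1/5)(1/30) + (2/5)(2/15) + (3/5)(3/10) + (4/5)(8/15) = 2/3.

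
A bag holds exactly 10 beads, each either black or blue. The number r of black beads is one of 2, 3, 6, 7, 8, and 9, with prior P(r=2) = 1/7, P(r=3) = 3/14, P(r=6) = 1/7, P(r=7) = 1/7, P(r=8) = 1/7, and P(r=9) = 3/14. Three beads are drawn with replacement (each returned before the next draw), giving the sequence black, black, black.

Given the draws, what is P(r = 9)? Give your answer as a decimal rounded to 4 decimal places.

0.4941

For each hypothesis, P(data | H) works out to: P(data | r = 2) = (2/10)(2/10)(2/10) = 0.008; P(data | r = 3) = (3/10)(3/10)(3/10) = 0.027; P(data | r = 6) = (6/10)(6/10)(6/10) = 0.216; P(data | r = 7) = (7/10)(7/10)(7/10) = 0.343; P(data | r = 8) = (8/10)(8/10)(8/10) = 0.512; P(data | r = 9) = (9/10)(9/10)(9/10) = 0.729.
Weighting by the prior gives 1/7 · 0.008 = 0.0011429, 3/14 · 0.027 = 0.0057857, 1/7 · 0.216 = 0.030857, 1/7 · 0.343 = 0.049, 1/7 · 0.512 = 0.073143, 3/14 · 0.729 = 0.15621; with total 0.31614.
Therefore the posterior P(r = 9 | data) = (0.15621) / (0.31614) = 0.49413.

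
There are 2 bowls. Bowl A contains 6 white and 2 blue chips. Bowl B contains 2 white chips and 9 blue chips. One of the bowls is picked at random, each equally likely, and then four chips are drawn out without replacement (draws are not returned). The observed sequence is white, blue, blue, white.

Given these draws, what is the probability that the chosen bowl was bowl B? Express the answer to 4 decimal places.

0.3373

For each hypothesis, P(data | H) works out to: P(data | bowl A) = (6/8)(2/7)(1/6)(5/5) = 0.035714; P(data | bowl B) = (2/11)(9/10)(8/9)(1/8) = 0.018182.
The prior-weighted likelihoods are 1/2 · 0.035714 = 0.017857, 1/2 · 0.018182 = 0.0090909; these sum to 0.026948.
Hence P(bowl B | data) = (0.0090909) / (0.026948) = 0.33735.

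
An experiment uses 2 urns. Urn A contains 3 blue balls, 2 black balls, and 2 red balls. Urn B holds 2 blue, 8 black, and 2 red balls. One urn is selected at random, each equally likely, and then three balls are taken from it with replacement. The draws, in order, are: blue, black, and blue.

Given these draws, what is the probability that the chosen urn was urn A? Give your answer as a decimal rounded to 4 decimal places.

0.7392

Under each hypothesis, the probability of the observed sequence is: P(data | urn A) = (3/7)(2/7)(3/7) = 0.052478; P(data | urn B) = (2/12)(8/12)(2/12) = 0.018519.
The prior-weighted likelihoods are 1/2 · 0.052478 = 0.026239, 1/2 · 0.018519 = 0.0092593; summing to 0.035498.
So P(urn A | data) = (0.026239) / (0.035498) = 0.73916.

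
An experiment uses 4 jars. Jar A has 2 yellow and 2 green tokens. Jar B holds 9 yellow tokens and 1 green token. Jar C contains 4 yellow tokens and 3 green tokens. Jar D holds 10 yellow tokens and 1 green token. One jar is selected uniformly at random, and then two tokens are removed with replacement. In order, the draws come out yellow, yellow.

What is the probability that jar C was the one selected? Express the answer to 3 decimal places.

0.148

Compute the likelihood of the observed sequence for each case: P(data | jar A) = (2/4)(2/4) = 0.25; P(data | jar B) = (9/10)(9/10) = 0.81; P(data | jar C) = (4/7)(4/7) = 0.32653; P(data | jar D) = (10/11)(10/11) = 0.82645.
Weighting by the prior gives 1/4 · 0.25 = 0.0625, 1/4 · 0.81 = 0.2025, 1/4 · 0.32653 = 0.081633, 1/4 · 0.82645 = 0.20661; these sum to 0.55324.
Hence P(jar C | data) = (0.081633) / (0.55324) = 0.14755.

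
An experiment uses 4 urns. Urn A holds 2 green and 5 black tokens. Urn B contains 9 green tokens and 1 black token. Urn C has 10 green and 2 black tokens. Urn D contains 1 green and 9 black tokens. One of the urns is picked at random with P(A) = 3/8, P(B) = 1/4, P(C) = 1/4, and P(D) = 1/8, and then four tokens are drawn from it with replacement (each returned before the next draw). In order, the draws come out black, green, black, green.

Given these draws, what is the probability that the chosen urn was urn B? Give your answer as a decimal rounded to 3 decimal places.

0.086

For each hypothesis, P(data | H) works out to: P(data | urn A) = (5/7)(2/7)(5/7)(2/7) = 0.041649; P(data | urn B) = (1/10)(9/10)(1/10)(9/10) = 0.0081; P(data | urn C) = (2/12)(10/12)(2/12)(10/12) = 0.01929; P(data | urn D) = (9/10)(1/10)(9/10)(1/10) = 0.0081.
Multiplying each by its prior: 3/8 · 0.041649 = 0.015618, 1/4 · 0.0081 = 0.002025, 1/4 · 0.01929 = 0.0048225, 1/8 · 0.0081 = 0.0010125; these sum to 0.023479.
So P(urn B | data) = (0.002025) / (0.023479) = 0.086249.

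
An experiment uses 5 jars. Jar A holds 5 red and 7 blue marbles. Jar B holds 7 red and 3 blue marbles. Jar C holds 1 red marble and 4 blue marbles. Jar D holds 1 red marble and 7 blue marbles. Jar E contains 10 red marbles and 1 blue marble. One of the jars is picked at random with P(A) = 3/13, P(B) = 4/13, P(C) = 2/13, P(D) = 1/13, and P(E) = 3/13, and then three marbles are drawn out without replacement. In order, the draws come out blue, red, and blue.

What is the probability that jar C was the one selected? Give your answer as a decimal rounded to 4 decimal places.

Under each hypothesis, the probability of the observed sequence is: P(data | jar A) = (7/12)(5/11)(6/10) = 0.15909; P(data | jar B) = (3/10)(7/9)(2/8) = 0.058333; P(data | jar C) = (4/5)(1/4)(3/3) = 0.2; P(data | jar D) = (7/8)(1/7)(6/6) = 0.125; P(data | jar E) = (1/11)(10/10)(0/9) = 0.
Weighting by the prior gives 3/13 · 0.15909 = 0.036713, 4/13 · 0.058333 = 0.017949, 2/13 · 0.2 = 0.030769, 1/13 · 0.125 = 0.0096154, 3/13 · 0 = 0; these sum to 0.095047.
So P(jar C | data) = (0.030769) / (0.095047) = 0.32373.

0.3237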